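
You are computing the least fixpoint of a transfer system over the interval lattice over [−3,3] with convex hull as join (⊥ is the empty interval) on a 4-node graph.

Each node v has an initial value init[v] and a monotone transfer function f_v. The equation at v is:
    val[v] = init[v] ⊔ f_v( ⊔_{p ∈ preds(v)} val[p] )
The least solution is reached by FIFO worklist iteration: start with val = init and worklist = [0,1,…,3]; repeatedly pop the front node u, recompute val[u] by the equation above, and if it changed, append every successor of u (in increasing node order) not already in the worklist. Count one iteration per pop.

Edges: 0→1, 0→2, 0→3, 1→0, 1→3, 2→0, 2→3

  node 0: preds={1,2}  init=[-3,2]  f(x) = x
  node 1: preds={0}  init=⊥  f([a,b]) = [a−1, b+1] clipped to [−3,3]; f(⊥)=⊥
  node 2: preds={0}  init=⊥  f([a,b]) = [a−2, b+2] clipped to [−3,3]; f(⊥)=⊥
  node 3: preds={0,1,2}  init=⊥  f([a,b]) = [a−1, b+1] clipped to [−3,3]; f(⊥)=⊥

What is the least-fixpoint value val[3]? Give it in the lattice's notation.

Trace (8 dequeues):
  [1] u=0 | in ⊥ | out [-3,2] | ==
  [2] u=1 | in [-3,2] | out [-3,3] | prev ⊥ | push {0}
  [3] u=2 | in [-3,2] | out [-3,3] | prev ⊥ | push {}
  [4] u=3 | in [-3,3] | out [-3,3] | prev ⊥ | push {}
  [5] u=0 | in [-3,3] | out [-3,3] | prev [-3,2] | push {1,2,3}
  [6] u=1 | in [-3,3] | out [-3,3] | ==
  [7] u=2 | in [-3,3] | out [-3,3] | ==
  [8] u=3 | in [-3,3] | out [-3,3] | ==

Converged values:
  [0] [-3,3]
  [1] [-3,3]
  [2] [-3,3]
  [3] [-3,3]

[-3,3]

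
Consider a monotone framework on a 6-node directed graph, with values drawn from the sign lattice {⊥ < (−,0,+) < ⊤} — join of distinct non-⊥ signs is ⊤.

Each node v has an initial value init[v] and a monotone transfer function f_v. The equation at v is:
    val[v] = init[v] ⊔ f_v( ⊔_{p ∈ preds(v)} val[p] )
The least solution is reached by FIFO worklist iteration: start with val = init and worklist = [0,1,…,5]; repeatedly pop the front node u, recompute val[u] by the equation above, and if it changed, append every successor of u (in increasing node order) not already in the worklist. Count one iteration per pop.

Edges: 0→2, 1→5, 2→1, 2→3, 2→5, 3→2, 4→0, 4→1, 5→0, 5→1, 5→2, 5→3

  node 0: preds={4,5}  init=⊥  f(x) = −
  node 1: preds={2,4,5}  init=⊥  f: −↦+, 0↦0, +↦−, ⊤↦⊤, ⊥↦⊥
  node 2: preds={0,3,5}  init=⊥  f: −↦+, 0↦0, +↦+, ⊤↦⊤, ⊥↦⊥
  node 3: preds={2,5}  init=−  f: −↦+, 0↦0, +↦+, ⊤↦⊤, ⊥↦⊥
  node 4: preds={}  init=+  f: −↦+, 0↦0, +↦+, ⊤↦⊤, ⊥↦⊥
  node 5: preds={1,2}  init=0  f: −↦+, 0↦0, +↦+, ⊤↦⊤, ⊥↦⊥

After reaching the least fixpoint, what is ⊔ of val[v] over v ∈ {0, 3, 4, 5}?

⊤

Worklist (10 pops):
  #1 pop 0: in=⊤ → − (was ⊥); enqueue []
  #2 pop 1: in=⊤ → ⊤ (was ⊥); enqueue []
  #3 pop 2: in=⊤ → ⊤ (was ⊥); enqueue [1]
  #4 pop 3: in=⊤ → ⊤ (was −); enqueue [2]
  #5 pop 4: in=⊥ → + (no change)
  #6 pop 5: in=⊤ → ⊤ (was 0); enqueue [0,3]
  #7 pop 1: in=⊤ → ⊤ (no change)
  #8 pop 2: in=⊤ → ⊤ (no change)
  #9 pop 0: in=⊤ → − (no change)
  #10 pop 3: in=⊤ → ⊤ (no change)

Fixpoint:
  val[0] = −
  val[1] = ⊤
  val[2] = ⊤
  val[3] = ⊤
  val[4] = +
  val[5] = ⊤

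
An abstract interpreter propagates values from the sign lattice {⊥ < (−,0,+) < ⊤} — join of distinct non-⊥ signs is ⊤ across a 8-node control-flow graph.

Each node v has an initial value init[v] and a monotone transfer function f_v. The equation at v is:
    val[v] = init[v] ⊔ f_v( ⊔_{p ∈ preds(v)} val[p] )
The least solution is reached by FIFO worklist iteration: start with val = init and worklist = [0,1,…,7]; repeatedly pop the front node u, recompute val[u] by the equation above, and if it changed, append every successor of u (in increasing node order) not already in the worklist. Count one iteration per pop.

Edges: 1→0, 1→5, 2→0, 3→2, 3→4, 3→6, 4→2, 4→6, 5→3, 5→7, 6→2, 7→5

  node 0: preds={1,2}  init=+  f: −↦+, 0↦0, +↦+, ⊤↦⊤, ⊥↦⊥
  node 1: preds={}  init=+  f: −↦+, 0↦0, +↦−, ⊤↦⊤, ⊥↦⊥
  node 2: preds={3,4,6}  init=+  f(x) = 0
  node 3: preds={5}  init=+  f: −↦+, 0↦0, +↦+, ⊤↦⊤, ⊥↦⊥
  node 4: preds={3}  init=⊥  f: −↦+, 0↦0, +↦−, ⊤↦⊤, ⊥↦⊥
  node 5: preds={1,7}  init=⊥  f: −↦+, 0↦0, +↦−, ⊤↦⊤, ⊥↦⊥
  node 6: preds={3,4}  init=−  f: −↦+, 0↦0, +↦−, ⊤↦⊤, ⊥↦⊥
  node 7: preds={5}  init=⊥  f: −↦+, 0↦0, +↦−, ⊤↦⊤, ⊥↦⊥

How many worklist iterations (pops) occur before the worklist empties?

12

Worklist (12 pops):
  #1 pop 0: in=+ → + (no change)
  #2 pop 1: in=⊥ → + (no change)
  #3 pop 2: in=⊤ → ⊤ (was +); enqueue [0]
  #4 pop 3: in=⊥ → + (no change)
  #5 pop 4: in=+ → − (was ⊥); enqueue [2]
  #6 pop 5: in=+ → − (was ⊥); enqueue [3]
  #7 pop 6: in=⊤ → ⊤ (was −); enqueue []
  #8 pop 7: in=− → + (was ⊥); enqueue [5]
  #9 pop 0: in=⊤ → ⊤ (was +); enqueue []
  #10 pop 2: in=⊤ → ⊤ (no change)
  #11 pop 3: in=− → + (no change)
  #12 pop 5: in=+ → − (no change)

Fixpoint:
  val[0] = ⊤
  val[1] = +
  val[2] = ⊤
  val[3] = +
  val[4] = −
  val[5] = −
  val[6] = ⊤
  val[7] = +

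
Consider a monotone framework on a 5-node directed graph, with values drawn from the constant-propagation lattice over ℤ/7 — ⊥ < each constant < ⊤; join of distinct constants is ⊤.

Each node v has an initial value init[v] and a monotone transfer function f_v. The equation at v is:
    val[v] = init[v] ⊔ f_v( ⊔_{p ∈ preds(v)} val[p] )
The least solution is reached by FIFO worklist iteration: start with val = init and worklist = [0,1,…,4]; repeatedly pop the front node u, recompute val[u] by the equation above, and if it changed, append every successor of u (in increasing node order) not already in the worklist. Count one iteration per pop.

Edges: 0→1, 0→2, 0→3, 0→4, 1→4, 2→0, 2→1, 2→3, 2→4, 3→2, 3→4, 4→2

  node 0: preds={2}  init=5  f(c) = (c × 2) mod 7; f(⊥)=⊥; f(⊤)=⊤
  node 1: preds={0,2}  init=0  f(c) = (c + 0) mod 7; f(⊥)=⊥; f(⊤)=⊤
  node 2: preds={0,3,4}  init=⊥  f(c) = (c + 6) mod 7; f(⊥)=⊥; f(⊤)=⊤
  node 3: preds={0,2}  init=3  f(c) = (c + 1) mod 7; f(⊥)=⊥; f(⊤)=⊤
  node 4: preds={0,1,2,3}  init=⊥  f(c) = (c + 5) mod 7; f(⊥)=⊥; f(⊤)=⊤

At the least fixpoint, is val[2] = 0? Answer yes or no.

Iteration log — 10 steps:
  step 1. node 0  ⊔preds=⊥  new=5  stable
  step 2. node 1  ⊔preds=5  new=⊤  old=0  +wl: 
  step 3. node 2  ⊔preds=⊤  new=⊤  old=⊥  +wl: 0,1
  step 4. node 3  ⊔preds=⊤  new=⊤  old=3  +wl: 2
  step 5. node 4  ⊔preds=⊤  new=⊤  old=⊥  +wl: 
  step 6. node 0  ⊔preds=⊤  new=⊤  old=5  +wl: 3,4
  step 7. node 1  ⊔preds=⊤  new=⊤  stable
  step 8. node 2  ⊔preds=⊤  new=⊤  stable
  step 9. node 3  ⊔preds=⊤  new=⊤  stable
  step 10. node 4  ⊔preds=⊤  new=⊤  stable

Least fixpoint reached:
  node 0: ⊤
  node 1: ⊤
  node 2: ⊤
  node 3: ⊤
  node 4: ⊤

no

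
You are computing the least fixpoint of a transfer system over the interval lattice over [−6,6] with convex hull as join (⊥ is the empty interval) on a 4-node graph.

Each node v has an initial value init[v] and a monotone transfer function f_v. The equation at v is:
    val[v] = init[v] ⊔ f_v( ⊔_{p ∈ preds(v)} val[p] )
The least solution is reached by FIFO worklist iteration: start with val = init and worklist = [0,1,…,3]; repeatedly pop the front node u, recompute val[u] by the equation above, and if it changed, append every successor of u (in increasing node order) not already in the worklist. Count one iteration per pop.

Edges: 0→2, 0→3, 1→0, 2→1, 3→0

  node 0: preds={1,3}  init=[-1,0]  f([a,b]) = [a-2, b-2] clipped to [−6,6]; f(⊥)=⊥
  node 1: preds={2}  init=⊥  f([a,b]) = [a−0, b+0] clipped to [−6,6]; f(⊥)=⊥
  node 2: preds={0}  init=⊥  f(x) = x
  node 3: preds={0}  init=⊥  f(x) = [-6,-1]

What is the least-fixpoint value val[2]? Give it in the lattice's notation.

[-6,0]

Iteration log — 10 steps:
  step 1. node 0  ⊔preds=⊥  new=[-1,0]  stable
  step 2. node 1  ⊔preds=⊥  new=⊥  stable
  step 3. node 2  ⊔preds=[-1,0]  new=[-1,0]  old=⊥  +wl: 1
  step 4. node 3  ⊔preds=[-1,0]  new=[-6,-1]  old=⊥  +wl: 0
  step 5. node 1  ⊔preds=[-1,0]  new=[-1,0]  old=⊥  +wl: 
  step 6. node 0  ⊔preds=[-6,0]  new=[-6,0]  old=[-1,0]  +wl: 2,3
  step 7. node 2  ⊔preds=[-6,0]  new=[-6,0]  old=[-1,0]  +wl: 1
  step 8. node 3  ⊔preds=[-6,0]  new=[-6,-1]  stable
  step 9. node 1  ⊔preds=[-6,0]  new=[-6,0]  old=[-1,0]  +wl: 0
  step 10. node 0  ⊔preds=[-6,0]  new=[-6,0]  stable

Least fixpoint reached:
  node 0: [-6,0]
  node 1: [-6,0]
  node 2: [-6,0]
  node 3: [-6,-1]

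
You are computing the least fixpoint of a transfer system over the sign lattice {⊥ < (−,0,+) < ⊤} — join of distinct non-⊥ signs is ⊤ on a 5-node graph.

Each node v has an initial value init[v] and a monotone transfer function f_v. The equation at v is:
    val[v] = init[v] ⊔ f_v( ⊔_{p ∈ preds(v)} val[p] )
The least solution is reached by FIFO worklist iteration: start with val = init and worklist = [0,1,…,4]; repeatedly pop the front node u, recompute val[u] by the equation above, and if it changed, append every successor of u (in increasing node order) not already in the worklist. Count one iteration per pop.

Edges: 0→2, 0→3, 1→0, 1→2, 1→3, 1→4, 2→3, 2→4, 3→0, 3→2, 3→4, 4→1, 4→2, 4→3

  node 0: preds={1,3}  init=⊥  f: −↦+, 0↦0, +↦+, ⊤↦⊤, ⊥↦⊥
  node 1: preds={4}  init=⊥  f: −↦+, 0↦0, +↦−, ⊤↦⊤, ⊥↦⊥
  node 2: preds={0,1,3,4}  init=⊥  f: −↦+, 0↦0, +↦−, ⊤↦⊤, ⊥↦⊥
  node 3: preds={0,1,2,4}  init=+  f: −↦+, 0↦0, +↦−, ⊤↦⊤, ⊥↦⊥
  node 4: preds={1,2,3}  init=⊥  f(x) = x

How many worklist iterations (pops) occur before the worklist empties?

12

Worklist (12 pops):
  #1 pop 0: in=+ → + (was ⊥); enqueue []
  #2 pop 1: in=⊥ → ⊥ (no change)
  #3 pop 2: in=+ → − (was ⊥); enqueue []
  #4 pop 3: in=⊤ → ⊤ (was +); enqueue [0,2]
  #5 pop 4: in=⊤ → ⊤ (was ⊥); enqueue [1,3]
  #6 pop 0: in=⊤ → ⊤ (was +); enqueue []
  #7 pop 2: in=⊤ → ⊤ (was −); enqueue [4]
  #8 pop 1: in=⊤ → ⊤ (was ⊥); enqueue [0,2]
  #9 pop 3: in=⊤ → ⊤ (no change)
  #10 pop 4: in=⊤ → ⊤ (no change)
  #11 pop 0: in=⊤ → ⊤ (no change)
  #12 pop 2: in=⊤ → ⊤ (no change)

Fixpoint:
  val[0] = ⊤
  val[1] = ⊤
  val[2] = ⊤
  val[3] = ⊤
  val[4] = ⊤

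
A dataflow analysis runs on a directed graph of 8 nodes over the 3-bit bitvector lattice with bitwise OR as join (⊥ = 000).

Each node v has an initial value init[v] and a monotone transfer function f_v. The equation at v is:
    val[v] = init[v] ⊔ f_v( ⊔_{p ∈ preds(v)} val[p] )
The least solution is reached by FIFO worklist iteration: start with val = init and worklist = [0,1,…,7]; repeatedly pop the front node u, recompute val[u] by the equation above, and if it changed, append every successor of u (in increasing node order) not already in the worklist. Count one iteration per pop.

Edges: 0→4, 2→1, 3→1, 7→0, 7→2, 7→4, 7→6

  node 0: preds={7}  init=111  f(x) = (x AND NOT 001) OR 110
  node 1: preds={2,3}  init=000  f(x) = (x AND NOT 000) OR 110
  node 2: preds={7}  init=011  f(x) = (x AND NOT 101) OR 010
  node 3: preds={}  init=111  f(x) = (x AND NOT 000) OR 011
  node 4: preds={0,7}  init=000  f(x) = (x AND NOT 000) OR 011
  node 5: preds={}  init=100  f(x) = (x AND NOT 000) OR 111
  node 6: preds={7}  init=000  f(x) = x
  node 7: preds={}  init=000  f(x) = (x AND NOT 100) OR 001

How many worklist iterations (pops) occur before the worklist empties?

Worklist (12 pops):
  #1 pop 0: in=000 → 111 (no change)
  #2 pop 1: in=111 → 111 (was 000); enqueue []
  #3 pop 2: in=000 → 011 (no change)
  #4 pop 3: in=000 → 111 (no change)
  #5 pop 4: in=111 → 111 (was 000); enqueue []
  #6 pop 5: in=000 → 111 (was 100); enqueue []
  #7 pop 6: in=000 → 000 (no change)
  #8 pop 7: in=000 → 001 (was 000); enqueue [0,2,4,6]
  #9 pop 0: in=001 → 111 (no change)
  #10 pop 2: in=001 → 011 (no change)
  #11 pop 4: in=111 → 111 (no change)
  #12 pop 6: in=001 → 001 (was 000); enqueue []

Fixpoint:
  val[0] = 111
  val[1] = 111
  val[2] = 011
  val[3] = 111
  val[4] = 111
  val[5] = 111
  val[6] = 001
  val[7] = 001

12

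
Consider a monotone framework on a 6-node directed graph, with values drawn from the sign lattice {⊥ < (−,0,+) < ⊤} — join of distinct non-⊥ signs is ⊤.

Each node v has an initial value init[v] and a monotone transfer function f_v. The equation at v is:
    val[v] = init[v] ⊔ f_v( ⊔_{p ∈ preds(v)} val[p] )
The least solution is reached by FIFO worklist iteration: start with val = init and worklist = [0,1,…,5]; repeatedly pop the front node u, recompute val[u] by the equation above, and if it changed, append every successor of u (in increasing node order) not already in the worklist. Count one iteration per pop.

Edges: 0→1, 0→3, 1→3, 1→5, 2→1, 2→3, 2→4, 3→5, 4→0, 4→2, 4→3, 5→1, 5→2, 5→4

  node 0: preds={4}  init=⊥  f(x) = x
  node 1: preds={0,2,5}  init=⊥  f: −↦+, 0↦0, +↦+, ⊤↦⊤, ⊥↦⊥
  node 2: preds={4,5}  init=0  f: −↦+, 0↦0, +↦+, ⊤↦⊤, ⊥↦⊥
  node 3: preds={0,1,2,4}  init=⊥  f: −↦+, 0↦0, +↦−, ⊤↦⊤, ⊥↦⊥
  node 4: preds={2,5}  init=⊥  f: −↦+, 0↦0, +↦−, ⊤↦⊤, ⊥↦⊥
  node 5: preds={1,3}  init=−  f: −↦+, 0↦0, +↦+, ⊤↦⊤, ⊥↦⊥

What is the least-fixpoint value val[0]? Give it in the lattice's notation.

Worklist (12 pops):
  #1 pop 0: in=⊥ → ⊥ (no change)
  #2 pop 1: in=⊤ → ⊤ (was ⊥); enqueue []
  #3 pop 2: in=− → ⊤ (was 0); enqueue [1]
  #4 pop 3: in=⊤ → ⊤ (was ⊥); enqueue []
  #5 pop 4: in=⊤ → ⊤ (was ⊥); enqueue [0,2,3]
  #6 pop 5: in=⊤ → ⊤ (was −); enqueue [4]
  #7 pop 1: in=⊤ → ⊤ (no change)
  #8 pop 0: in=⊤ → ⊤ (was ⊥); enqueue [1]
  #9 pop 2: in=⊤ → ⊤ (no change)
  #10 pop 3: in=⊤ → ⊤ (no change)
  #11 pop 4: in=⊤ → ⊤ (no change)
  #12 pop 1: in=⊤ → ⊤ (no change)

Fixpoint:
  val[0] = ⊤
  val[1] = ⊤
  val[2] = ⊤
  val[3] = ⊤
  val[4] = ⊤
  val[5] = ⊤

⊤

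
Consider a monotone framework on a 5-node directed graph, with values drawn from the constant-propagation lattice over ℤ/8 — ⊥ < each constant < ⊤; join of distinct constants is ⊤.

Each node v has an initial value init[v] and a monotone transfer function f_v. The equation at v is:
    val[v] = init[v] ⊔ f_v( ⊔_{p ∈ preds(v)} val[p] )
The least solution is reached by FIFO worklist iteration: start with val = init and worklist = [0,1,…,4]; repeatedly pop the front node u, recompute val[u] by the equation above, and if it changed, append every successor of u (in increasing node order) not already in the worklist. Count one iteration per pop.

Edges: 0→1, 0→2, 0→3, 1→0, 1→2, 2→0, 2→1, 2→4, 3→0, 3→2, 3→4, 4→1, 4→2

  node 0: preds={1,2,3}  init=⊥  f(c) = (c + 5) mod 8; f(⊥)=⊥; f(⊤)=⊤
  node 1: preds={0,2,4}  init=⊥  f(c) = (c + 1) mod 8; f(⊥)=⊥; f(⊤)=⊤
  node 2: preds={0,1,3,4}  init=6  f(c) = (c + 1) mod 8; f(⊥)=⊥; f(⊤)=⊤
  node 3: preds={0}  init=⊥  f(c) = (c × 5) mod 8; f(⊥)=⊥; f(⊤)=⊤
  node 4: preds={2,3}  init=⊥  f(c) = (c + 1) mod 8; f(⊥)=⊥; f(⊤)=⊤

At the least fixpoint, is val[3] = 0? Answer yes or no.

no

Iteration log — 12 steps:
  step 1. node 0  ⊔preds=6  new=3  old=⊥  +wl: 
  step 2. node 1  ⊔preds=⊤  new=⊤  old=⊥  +wl: 0
  step 3. node 2  ⊔preds=⊤  new=⊤  old=6  +wl: 1
  step 4. node 3  ⊔preds=3  new=7  old=⊥  +wl: 2
  step 5. node 4  ⊔preds=⊤  new=⊤  old=⊥  +wl: 
  step 6. node 0  ⊔preds=⊤  new=⊤  old=3  +wl: 3
  step 7. node 1  ⊔preds=⊤  new=⊤  stable
  step 8. node 2  ⊔preds=⊤  new=⊤  stable
  step 9. node 3  ⊔preds=⊤  new=⊤  old=7  +wl: 0,2,4
  step 10. node 0  ⊔preds=⊤  new=⊤  stable
  step 11. node 2  ⊔preds=⊤  new=⊤  stable
  step 12. node 4  ⊔preds=⊤  new=⊤  stable

Least fixpoint reached:
  node 0: ⊤
  node 1: ⊤
  node 2: ⊤
  node 3: ⊤
  node 4: ⊤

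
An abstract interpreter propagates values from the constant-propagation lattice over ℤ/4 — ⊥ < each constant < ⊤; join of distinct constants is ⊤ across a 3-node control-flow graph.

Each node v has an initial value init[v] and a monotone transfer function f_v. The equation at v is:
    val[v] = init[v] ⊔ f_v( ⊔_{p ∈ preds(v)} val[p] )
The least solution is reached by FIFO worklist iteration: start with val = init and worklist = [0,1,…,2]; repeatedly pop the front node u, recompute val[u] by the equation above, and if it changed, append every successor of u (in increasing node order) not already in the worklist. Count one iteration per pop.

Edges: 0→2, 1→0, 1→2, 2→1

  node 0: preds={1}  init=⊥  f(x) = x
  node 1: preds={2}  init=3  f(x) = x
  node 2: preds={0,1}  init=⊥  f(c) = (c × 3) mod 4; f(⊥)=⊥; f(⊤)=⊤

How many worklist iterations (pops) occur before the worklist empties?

Iteration log — 7 steps:
  step 1. node 0  ⊔preds=3  new=3  old=⊥  +wl: 
  step 2. node 1  ⊔preds=⊥  new=3  stable
  step 3. node 2  ⊔preds=3  new=1  old=⊥  +wl: 1
  step 4. node 1  ⊔preds=1  new=⊤  old=3  +wl: 0,2
  step 5. node 0  ⊔preds=⊤  new=⊤  old=3  +wl: 
  step 6. node 2  ⊔preds=⊤  new=⊤  old=1  +wl: 1
  step 7. node 1  ⊔preds=⊤  new=⊤  stable

Least fixpoint reached:
  node 0: ⊤
  node 1: ⊤
  node 2: ⊤

7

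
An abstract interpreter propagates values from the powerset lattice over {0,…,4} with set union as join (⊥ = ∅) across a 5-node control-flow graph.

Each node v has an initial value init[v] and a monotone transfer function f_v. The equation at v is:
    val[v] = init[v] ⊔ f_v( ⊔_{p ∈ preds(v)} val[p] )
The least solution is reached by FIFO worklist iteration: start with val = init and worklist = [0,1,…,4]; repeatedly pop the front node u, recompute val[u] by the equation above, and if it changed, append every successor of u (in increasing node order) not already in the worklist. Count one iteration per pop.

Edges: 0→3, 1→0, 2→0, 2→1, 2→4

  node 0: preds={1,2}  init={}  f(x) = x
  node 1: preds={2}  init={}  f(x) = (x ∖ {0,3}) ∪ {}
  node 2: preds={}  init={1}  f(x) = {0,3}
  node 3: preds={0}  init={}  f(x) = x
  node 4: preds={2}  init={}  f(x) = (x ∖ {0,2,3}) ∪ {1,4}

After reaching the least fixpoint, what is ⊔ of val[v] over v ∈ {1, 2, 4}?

{0,1,3,4}

Worklist (8 pops):
  #1 pop 0: in={1} → {1} (was {}); enqueue []
  #2 pop 1: in={1} → {1} (was {}); enqueue [0]
  #3 pop 2: in={} → {0,1,3} (was {1}); enqueue [1]
  #4 pop 3: in={1} → {1} (was {}); enqueue []
  #5 pop 4: in={0,1,3} → {1,4} (was {}); enqueue []
  #6 pop 0: in={0,1,3} → {0,1,3} (was {1}); enqueue [3]
  #7 pop 1: in={0,1,3} → {1} (no change)
  #8 pop 3: in={0,1,3} → {0,1,3} (was {1}); enqueue []

Fixpoint:
  val[0] = {0,1,3}
  val[1] = {1}
  val[2] = {0,1,3}
  val[3] = {0,1,3}
  val[4] = {1,4}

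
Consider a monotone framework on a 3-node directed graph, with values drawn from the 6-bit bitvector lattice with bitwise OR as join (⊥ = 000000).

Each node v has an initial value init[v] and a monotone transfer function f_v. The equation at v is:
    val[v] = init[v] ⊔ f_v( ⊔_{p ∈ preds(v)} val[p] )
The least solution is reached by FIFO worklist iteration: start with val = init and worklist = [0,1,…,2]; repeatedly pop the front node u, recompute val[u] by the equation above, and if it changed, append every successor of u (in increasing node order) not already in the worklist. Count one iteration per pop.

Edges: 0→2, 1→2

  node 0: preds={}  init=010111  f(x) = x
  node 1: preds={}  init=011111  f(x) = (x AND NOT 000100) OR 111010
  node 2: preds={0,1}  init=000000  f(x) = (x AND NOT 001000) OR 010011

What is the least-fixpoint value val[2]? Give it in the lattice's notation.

Trace (3 dequeues):
  [1] u=0 | in 000000 | out 010111 | ==
  [2] u=1 | in 000000 | out 111111 | prev 011111 | push {}
  [3] u=2 | in 111111 | out 110111 | prev 000000 | push {}

Converged values:
  [0] 010111
  [1] 111111
  [2] 110111

110111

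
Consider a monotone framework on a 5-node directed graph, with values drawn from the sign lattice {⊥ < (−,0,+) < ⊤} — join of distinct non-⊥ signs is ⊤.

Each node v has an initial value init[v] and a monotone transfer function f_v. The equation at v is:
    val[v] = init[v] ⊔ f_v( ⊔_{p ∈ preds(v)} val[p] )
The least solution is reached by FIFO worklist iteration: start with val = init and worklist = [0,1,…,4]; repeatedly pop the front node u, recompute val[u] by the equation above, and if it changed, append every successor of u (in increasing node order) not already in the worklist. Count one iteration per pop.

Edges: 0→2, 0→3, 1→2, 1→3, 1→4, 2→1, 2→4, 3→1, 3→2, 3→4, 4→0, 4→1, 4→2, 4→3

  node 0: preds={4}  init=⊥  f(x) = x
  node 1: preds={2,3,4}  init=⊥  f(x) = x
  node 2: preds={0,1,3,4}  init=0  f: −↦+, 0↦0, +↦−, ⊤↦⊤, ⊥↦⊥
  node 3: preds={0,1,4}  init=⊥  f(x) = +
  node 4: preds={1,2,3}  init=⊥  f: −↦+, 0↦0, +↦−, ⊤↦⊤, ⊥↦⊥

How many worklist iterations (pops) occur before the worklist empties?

12

Iteration log — 12 steps:
  step 1. node 0  ⊔preds=⊥  new=⊥  stable
  step 2. node 1  ⊔preds=0  new=0  old=⊥  +wl: 
  step 3. node 2  ⊔preds=0  new=0  stable
  step 4. node 3  ⊔preds=0  new=+  old=⊥  +wl: 1,2
  step 5. node 4  ⊔preds=⊤  new=⊤  old=⊥  +wl: 0,3
  step 6. node 1  ⊔preds=⊤  new=⊤  old=0  +wl: 4
  step 7. node 2  ⊔preds=⊤  new=⊤  old=0  +wl: 1
  step 8. node 0  ⊔preds=⊤  new=⊤  old=⊥  +wl: 2
  step 9. node 3  ⊔preds=⊤  new=+  stable
  step 10. node 4  ⊔preds=⊤  new=⊤  stable
  step 11. node 1  ⊔preds=⊤  new=⊤  stable
  step 12. node 2  ⊔preds=⊤  new=⊤  stable

Least fixpoint reached:
  node 0: ⊤
  node 1: ⊤
  node 2: ⊤
  node 3: +
  node 4: ⊤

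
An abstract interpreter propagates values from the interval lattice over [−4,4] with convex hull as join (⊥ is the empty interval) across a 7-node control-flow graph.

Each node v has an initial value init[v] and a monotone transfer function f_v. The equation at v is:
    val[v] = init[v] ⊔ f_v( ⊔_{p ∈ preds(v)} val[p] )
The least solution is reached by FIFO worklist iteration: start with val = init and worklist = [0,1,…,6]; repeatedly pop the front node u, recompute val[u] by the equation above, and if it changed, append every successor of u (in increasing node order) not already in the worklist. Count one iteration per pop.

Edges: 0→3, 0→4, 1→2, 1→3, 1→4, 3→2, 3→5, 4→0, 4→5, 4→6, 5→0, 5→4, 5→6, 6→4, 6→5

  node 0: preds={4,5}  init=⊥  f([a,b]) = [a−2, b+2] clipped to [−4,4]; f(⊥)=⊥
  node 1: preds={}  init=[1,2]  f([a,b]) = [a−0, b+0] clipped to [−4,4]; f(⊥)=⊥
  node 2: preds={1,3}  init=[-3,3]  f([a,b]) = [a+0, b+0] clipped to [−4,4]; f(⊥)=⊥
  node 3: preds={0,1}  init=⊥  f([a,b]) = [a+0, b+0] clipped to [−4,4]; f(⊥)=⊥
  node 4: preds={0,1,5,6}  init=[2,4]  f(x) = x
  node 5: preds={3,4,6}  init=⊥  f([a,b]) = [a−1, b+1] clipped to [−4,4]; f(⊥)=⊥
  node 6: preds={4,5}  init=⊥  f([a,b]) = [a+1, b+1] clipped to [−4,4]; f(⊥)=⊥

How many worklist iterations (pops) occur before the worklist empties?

22

Iteration log — 22 steps:
  step 1. node 0  ⊔preds=[2,4]  new=[0,4]  old=⊥  +wl: 
  step 2. node 1  ⊔preds=⊥  new=[1,2]  stable
  step 3. node 2  ⊔preds=[1,2]  new=[-3,3]  stable
  step 4. node 3  ⊔preds=[0,4]  new=[0,4]  old=⊥  +wl: 2
  step 5. node 4  ⊔preds=[0,4]  new=[0,4]  old=[2,4]  +wl: 0
  step 6. node 5  ⊔preds=[0,4]  new=[-1,4]  old=⊥  +wl: 4
  step 7. node 6  ⊔preds=[-1,4]  new=[0,4]  old=⊥  +wl: 5
  step 8. node 2  ⊔preds=[0,4]  new=[-3,4]  old=[-3,3]  +wl: 
  step 9. node 0  ⊔preds=[-1,4]  new=[-3,4]  old=[0,4]  +wl: 3
  step 10. node 4  ⊔preds=[-3,4]  new=[-3,4]  old=[0,4]  +wl: 0,6
  step 11. node 5  ⊔preds=[-3,4]  new=[-4,4]  old=[-1,4]  +wl: 4
  step 12. node 3  ⊔preds=[-3,4]  new=[-3,4]  old=[0,4]  +wl: 2,5
  step 13. node 0  ⊔preds=[-4,4]  new=[-4,4]  old=[-3,4]  +wl: 3
  step 14. node 6  ⊔preds=[-4,4]  new=[-3,4]  old=[0,4]  +wl: 
  step 15. node 4  ⊔preds=[-4,4]  new=[-4,4]  old=[-3,4]  +wl: 0,6
  step 16. node 2  ⊔preds=[-3,4]  new=[-3,4]  stable
  step 17. node 5  ⊔preds=[-4,4]  new=[-4,4]  stable
  step 18. node 3  ⊔preds=[-4,4]  new=[-4,4]  old=[-3,4]  +wl: 2,5
  step 19. node 0  ⊔preds=[-4,4]  new=[-4,4]  stable
  step 20. node 6  ⊔preds=[-4,4]  new=[-3,4]  stable
  step 21. node 2  ⊔preds=[-4,4]  new=[-4,4]  old=[-3,4]  +wl: 
  step 22. node 5  ⊔preds=[-4,4]  new=[-4,4]  stable

Least fixpoint reached:
  node 0: [-4,4]
  node 1: [1,2]
  node 2: [-4,4]
  node 3: [-4,4]
  node 4: [-4,4]
  node 5: [-4,4]
  node 6: [-3,4]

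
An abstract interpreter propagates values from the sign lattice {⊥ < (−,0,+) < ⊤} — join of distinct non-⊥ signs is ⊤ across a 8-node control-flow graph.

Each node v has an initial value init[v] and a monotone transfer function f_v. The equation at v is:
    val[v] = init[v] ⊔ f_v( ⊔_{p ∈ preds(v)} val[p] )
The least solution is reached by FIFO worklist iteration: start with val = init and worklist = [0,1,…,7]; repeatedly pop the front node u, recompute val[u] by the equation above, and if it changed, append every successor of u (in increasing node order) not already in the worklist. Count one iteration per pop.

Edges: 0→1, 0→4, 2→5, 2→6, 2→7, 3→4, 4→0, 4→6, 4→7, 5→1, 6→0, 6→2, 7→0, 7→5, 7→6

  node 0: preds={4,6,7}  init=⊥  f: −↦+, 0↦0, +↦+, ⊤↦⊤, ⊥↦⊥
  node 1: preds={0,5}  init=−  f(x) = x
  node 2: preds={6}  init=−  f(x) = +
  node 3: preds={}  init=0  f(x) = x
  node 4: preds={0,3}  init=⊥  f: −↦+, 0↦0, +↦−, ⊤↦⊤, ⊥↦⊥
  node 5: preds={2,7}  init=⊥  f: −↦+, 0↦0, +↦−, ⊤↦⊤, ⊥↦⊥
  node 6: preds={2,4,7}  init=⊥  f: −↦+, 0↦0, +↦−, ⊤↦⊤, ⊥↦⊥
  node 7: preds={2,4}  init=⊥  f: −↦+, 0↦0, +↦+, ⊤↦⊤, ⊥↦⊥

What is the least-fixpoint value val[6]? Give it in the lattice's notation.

Worklist (17 pops):
  #1 pop 0: in=⊥ → ⊥ (no change)
  #2 pop 1: in=⊥ → − (no change)
  #3 pop 2: in=⊥ → ⊤ (was −); enqueue []
  #4 pop 3: in=⊥ → 0 (no change)
  #5 pop 4: in=0 → 0 (was ⊥); enqueue [0]
  #6 pop 5: in=⊤ → ⊤ (was ⊥); enqueue [1]
  #7 pop 6: in=⊤ → ⊤ (was ⊥); enqueue [2]
  #8 pop 7: in=⊤ → ⊤ (was ⊥); enqueue [5,6]
  #9 pop 0: in=⊤ → ⊤ (was ⊥); enqueue [4]
  #10 pop 1: in=⊤ → ⊤ (was −); enqueue []
  #11 pop 2: in=⊤ → ⊤ (no change)
  #12 pop 5: in=⊤ → ⊤ (no change)
  #13 pop 6: in=⊤ → ⊤ (no change)
  #14 pop 4: in=⊤ → ⊤ (was 0); enqueue [0,6,7]
  #15 pop 0: in=⊤ → ⊤ (no change)
  #16 pop 6: in=⊤ → ⊤ (no change)
  #17 pop 7: in=⊤ → ⊤ (no change)

Fixpoint:
  val[0] = ⊤
  val[1] = ⊤
  val[2] = ⊤
  val[3] = 0
  val[4] = ⊤
  val[5] = ⊤
  val[6] = ⊤
  val[7] = ⊤

⊤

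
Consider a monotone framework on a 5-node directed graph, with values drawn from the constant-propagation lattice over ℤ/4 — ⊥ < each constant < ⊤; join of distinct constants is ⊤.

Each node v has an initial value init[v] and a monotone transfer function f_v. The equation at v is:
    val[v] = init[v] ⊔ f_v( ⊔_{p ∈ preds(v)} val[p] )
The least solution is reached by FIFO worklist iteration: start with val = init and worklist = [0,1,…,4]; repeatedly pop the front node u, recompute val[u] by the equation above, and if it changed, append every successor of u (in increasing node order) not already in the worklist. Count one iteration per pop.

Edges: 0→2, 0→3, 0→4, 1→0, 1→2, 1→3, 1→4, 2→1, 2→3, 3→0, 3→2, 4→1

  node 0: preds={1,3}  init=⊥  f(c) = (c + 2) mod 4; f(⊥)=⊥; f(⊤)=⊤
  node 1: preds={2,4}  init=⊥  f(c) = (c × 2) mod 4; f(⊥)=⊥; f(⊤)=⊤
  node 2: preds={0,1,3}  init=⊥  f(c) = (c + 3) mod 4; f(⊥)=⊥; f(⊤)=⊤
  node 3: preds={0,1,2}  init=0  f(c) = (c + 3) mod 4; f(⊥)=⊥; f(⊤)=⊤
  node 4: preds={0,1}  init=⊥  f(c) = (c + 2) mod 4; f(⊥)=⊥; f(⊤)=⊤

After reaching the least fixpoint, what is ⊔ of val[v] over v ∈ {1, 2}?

Trace (11 dequeues):
  [1] u=0 | in 0 | out 2 | prev ⊥ | push {}
  [2] u=1 | in ⊥ | out ⊥ | ==
  [3] u=2 | in ⊤ | out ⊤ | prev ⊥ | push {1}
  [4] u=3 | in ⊤ | out ⊤ | prev 0 | push {0,2}
  [5] u=4 | in 2 | out 0 | prev ⊥ | push {}
  [6] u=1 | in ⊤ | out ⊤ | prev ⊥ | push {3,4}
  [7] u=0 | in ⊤ | out ⊤ | prev 2 | push {}
  [8] u=2 | in ⊤ | out ⊤ | ==
  [9] u=3 | in ⊤ | out ⊤ | ==
  [10] u=4 | in ⊤ | out ⊤ | prev 0 | push {1}
  [11] u=1 | in ⊤ | out ⊤ | ==

Converged values:
  [0] ⊤
  [1] ⊤
  [2] ⊤
  [3] ⊤
  [4] ⊤

⊤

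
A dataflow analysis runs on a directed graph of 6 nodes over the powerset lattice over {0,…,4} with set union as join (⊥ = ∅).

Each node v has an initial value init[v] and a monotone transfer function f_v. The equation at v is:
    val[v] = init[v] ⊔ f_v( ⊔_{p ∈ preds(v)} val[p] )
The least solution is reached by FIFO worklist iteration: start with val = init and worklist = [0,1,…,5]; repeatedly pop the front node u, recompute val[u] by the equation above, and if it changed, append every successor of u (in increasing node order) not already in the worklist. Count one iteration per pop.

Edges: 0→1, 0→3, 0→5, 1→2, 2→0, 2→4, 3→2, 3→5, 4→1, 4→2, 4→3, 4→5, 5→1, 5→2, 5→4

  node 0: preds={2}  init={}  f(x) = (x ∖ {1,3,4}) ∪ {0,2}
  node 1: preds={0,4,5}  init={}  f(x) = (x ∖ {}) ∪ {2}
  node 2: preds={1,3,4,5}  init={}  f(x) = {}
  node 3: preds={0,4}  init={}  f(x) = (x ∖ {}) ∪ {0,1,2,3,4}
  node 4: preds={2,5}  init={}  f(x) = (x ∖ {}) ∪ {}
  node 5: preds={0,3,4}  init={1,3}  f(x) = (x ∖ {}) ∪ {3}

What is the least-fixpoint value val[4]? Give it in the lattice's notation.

{0,1,2,3,4}

Trace (14 dequeues):
  [1] u=0 | in {} | out {0,2} | prev {} | push {}
  [2] u=1 | in {0,1,2,3} | out {0,1,2,3} | prev {} | push {}
  [3] u=2 | in {0,1,2,3} | out {} | ==
  [4] u=3 | in {0,2} | out {0,1,2,3,4} | prev {} | push {2}
  [5] u=4 | in {1,3} | out {1,3} | prev {} | push {1,3}
  [6] u=5 | in {0,1,2,3,4} | out {0,1,2,3,4} | prev {1,3} | push {4}
  [7] u=2 | in {0,1,2,3,4} | out {} | ==
  [8] u=1 | in {0,1,2,3,4} | out {0,1,2,3,4} | prev {0,1,2,3} | push {2}
  [9] u=3 | in {0,1,2,3} | out {0,1,2,3,4} | ==
  [10] u=4 | in {0,1,2,3,4} | out {0,1,2,3,4} | prev {1,3} | push {1,3,5}
  [11] u=2 | in {0,1,2,3,4} | out {} | ==
  [12] u=1 | in {0,1,2,3,4} | out {0,1,2,3,4} | ==
  [13] u=3 | in {0,1,2,3,4} | out {0,1,2,3,4} | ==
  [14] u=5 | in {0,1,2,3,4} | out {0,1,2,3,4} | ==

Converged values:
  [0] {0,2}
  [1] {0,1,2,3,4}
  [2] {}
  [3] {0,1,2,3,4}
  [4] {0,1,2,3,4}
  [5] {0,1,2,3,4}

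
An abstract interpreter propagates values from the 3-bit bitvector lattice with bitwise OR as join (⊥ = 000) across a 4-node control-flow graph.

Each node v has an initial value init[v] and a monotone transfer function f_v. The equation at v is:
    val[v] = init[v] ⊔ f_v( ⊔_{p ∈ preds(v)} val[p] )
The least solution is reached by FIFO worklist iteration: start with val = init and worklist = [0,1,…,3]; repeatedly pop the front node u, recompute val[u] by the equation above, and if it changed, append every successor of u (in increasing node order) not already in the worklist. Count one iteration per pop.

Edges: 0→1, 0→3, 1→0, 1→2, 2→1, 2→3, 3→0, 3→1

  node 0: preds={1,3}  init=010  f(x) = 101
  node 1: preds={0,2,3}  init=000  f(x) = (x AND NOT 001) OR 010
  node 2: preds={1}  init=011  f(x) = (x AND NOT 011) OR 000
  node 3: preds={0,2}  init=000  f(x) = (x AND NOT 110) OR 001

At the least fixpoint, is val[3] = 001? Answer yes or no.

yes

Trace (6 dequeues):
  [1] u=0 | in 000 | out 111 | prev 010 | push {}
  [2] u=1 | in 111 | out 110 | prev 000 | push {0}
  [3] u=2 | in 110 | out 111 | prev 011 | push {1}
  [4] u=3 | in 111 | out 001 | prev 000 | push {}
  [5] u=0 | in 111 | out 111 | ==
  [6] u=1 | in 111 | out 110 | ==

Converged values:
  [0] 111
  [1] 110
  [2] 111
  [3] 001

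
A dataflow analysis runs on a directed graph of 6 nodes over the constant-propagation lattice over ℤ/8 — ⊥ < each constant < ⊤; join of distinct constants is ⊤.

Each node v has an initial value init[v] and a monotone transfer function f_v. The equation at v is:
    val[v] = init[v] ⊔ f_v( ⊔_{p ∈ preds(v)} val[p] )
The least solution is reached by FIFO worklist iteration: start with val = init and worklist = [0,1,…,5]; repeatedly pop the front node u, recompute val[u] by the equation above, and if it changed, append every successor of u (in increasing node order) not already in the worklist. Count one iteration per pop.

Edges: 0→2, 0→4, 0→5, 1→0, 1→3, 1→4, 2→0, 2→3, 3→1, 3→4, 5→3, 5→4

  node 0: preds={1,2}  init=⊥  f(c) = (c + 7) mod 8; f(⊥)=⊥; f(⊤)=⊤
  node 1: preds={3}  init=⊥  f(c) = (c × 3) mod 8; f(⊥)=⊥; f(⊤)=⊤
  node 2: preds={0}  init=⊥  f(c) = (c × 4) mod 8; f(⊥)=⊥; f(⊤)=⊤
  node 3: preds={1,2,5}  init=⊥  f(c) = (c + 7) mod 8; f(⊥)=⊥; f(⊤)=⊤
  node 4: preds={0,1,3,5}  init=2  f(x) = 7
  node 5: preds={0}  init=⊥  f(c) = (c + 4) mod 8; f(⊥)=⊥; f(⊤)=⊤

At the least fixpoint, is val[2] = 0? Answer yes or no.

Worklist (6 pops):
  #1 pop 0: in=⊥ → ⊥ (no change)
  #2 pop 1: in=⊥ → ⊥ (no change)
  #3 pop 2: in=⊥ → ⊥ (no change)
  #4 pop 3: in=⊥ → ⊥ (no change)
  #5 pop 4: in=⊥ → ⊤ (was 2); enqueue []
  #6 pop 5: in=⊥ → ⊥ (no change)

Fixpoint:
  val[0] = ⊥
  val[1] = ⊥
  val[2] = ⊥
  val[3] = ⊥
  val[4] = ⊤
  val[5] = ⊥

no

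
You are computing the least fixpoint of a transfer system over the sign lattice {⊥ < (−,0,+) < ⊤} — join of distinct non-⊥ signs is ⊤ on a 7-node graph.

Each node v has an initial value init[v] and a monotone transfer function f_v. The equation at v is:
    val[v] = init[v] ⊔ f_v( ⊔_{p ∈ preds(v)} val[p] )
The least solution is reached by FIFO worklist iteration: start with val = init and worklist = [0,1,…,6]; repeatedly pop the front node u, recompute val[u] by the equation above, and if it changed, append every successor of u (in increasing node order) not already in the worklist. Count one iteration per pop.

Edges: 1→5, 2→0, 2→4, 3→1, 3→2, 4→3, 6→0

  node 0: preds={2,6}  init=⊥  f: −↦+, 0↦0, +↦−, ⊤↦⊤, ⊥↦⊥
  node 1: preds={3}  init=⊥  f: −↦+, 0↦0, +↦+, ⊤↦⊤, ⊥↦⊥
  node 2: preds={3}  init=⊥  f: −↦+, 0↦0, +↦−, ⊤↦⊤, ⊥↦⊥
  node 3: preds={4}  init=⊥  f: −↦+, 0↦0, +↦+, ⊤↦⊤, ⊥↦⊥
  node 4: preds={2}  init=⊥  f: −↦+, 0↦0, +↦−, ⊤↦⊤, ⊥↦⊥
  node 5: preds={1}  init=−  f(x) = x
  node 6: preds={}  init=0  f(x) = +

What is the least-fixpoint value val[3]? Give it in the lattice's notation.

⊥

Iteration log — 8 steps:
  step 1. node 0  ⊔preds=0  new=0  old=⊥  +wl: 
  step 2. node 1  ⊔preds=⊥  new=⊥  stable
  step 3. node 2  ⊔preds=⊥  new=⊥  stable
  step 4. node 3  ⊔preds=⊥  new=⊥  stable
  step 5. node 4  ⊔preds=⊥  new=⊥  stable
  step 6. node 5  ⊔preds=⊥  new=−  stable
  step 7. node 6  ⊔preds=⊥  new=⊤  old=0  +wl: 0
  step 8. node 0  ⊔preds=⊤  new=⊤  old=0  +wl: 

Least fixpoint reached:
  node 0: ⊤
  node 1: ⊥
  node 2: ⊥
  node 3: ⊥
  node 4: ⊥
  node 5: −
  node 6: ⊤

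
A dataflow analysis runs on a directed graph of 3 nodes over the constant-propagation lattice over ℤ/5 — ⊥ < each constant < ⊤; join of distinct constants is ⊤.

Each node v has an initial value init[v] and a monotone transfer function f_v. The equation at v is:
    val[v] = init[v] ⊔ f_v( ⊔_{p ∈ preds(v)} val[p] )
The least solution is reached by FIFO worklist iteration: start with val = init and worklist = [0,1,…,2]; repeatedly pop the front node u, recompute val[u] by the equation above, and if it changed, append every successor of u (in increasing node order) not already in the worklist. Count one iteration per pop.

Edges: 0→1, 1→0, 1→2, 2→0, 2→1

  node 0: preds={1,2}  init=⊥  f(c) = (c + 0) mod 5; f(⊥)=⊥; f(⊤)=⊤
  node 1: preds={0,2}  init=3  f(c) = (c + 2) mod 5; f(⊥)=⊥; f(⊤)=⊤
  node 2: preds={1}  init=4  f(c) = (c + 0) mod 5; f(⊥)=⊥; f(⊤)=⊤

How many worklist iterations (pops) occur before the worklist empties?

Worklist (5 pops):
  #1 pop 0: in=⊤ → ⊤ (was ⊥); enqueue []
  #2 pop 1: in=⊤ → ⊤ (was 3); enqueue [0]
  #3 pop 2: in=⊤ → ⊤ (was 4); enqueue [1]
  #4 pop 0: in=⊤ → ⊤ (no change)
  #5 pop 1: in=⊤ → ⊤ (no change)

Fixpoint:
  val[0] = ⊤
  val[1] = ⊤
  val[2] = ⊤

5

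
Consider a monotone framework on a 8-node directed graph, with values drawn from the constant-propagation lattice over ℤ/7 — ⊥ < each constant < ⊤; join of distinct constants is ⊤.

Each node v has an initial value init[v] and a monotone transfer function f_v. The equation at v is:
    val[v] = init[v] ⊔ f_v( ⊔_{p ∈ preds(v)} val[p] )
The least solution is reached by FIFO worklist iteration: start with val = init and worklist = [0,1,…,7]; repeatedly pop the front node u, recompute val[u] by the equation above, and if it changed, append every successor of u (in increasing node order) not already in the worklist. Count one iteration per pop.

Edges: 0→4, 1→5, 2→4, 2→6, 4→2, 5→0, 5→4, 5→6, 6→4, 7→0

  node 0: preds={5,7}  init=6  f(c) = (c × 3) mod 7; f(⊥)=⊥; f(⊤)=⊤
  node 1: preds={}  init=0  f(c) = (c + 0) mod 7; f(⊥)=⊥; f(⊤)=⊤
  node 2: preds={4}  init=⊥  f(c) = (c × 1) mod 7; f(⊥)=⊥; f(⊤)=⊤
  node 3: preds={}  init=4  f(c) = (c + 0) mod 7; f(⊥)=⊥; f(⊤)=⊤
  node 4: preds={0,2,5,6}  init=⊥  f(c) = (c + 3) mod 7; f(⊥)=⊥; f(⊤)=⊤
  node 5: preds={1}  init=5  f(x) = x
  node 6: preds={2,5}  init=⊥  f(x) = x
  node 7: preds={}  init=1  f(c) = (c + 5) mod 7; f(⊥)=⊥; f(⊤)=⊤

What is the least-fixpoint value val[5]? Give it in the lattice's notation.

⊤

Trace (12 dequeues):
  [1] u=0 | in ⊤ | out ⊤ | prev 6 | push {}
  [2] u=1 | in ⊥ | out 0 | ==
  [3] u=2 | in ⊥ | out ⊥ | ==
  [4] u=3 | in ⊥ | out 4 | ==
  [5] u=4 | in ⊤ | out ⊤ | prev ⊥ | push {2}
  [6] u=5 | in 0 | out ⊤ | prev 5 | push {0,4}
  [7] u=6 | in ⊤ | out ⊤ | prev ⊥ | push {}
  [8] u=7 | in ⊥ | out 1 | ==
  [9] u=2 | in ⊤ | out ⊤ | prev ⊥ | push {6}
  [10] u=0 | in ⊤ | out ⊤ | ==
  [11] u=4 | in ⊤ | out ⊤ | ==
  [12] u=6 | in ⊤ | out ⊤ | ==

Converged values:
  [0] ⊤
  [1] 0
  [2] ⊤
  [3] 4
  [4] ⊤
  [5] ⊤
  [6] ⊤
  [7] 1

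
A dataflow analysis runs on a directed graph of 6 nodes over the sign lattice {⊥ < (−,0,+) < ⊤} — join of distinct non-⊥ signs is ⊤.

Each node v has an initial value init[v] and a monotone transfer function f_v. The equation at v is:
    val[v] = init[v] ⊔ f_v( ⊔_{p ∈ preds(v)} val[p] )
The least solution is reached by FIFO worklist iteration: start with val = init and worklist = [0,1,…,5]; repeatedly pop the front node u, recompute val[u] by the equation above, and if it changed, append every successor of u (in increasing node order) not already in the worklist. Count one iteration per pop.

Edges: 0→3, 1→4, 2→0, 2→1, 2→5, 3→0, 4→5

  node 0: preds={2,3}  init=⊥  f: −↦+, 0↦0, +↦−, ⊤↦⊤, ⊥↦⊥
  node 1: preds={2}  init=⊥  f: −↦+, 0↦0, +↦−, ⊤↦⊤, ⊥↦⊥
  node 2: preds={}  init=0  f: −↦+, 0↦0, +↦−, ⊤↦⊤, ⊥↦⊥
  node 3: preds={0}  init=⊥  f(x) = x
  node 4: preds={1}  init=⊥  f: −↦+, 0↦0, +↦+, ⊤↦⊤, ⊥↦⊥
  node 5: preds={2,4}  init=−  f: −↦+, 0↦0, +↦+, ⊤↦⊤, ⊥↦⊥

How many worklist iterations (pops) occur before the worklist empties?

Worklist (7 pops):
  #1 pop 0: in=0 → 0 (was ⊥); enqueue []
  #2 pop 1: in=0 → 0 (was ⊥); enqueue []
  #3 pop 2: in=⊥ → 0 (no change)
  #4 pop 3: in=0 → 0 (was ⊥); enqueue [0]
  #5 pop 4: in=0 → 0 (was ⊥); enqueue []
  #6 pop 5: in=0 → ⊤ (was −); enqueue []
  #7 pop 0: in=0 → 0 (no change)

Fixpoint:
  val[0] = 0
  val[1] = 0
  val[2] = 0
  val[3] = 0
  val[4] = 0
  val[5] = ⊤

7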